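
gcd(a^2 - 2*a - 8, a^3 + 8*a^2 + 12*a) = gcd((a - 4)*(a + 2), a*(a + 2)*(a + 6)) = a + 2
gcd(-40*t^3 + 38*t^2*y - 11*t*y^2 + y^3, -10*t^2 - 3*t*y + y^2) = -5*t + y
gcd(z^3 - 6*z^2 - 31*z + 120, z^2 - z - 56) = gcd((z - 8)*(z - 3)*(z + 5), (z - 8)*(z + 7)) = z - 8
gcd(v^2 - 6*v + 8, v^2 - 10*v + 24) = v - 4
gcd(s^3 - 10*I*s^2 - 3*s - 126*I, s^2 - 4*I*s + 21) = s^2 - 4*I*s + 21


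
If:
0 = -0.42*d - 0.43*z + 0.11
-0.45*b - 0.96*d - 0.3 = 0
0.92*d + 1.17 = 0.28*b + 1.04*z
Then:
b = 0.25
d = -0.43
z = 0.68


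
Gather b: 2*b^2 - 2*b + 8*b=2*b^2 + 6*b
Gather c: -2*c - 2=-2*c - 2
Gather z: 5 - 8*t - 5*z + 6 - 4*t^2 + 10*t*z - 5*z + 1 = -4*t^2 - 8*t + z*(10*t - 10) + 12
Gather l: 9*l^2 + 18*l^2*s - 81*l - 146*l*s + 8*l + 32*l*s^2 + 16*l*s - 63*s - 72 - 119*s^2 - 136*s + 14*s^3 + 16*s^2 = l^2*(18*s + 9) + l*(32*s^2 - 130*s - 73) + 14*s^3 - 103*s^2 - 199*s - 72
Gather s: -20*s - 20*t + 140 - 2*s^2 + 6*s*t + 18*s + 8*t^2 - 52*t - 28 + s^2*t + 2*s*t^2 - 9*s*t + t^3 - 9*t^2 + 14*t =s^2*(t - 2) + s*(2*t^2 - 3*t - 2) + t^3 - t^2 - 58*t + 112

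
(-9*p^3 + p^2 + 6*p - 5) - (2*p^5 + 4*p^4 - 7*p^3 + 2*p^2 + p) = -2*p^5 - 4*p^4 - 2*p^3 - p^2 + 5*p - 5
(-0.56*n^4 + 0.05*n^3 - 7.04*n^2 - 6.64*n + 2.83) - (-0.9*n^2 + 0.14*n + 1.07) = -0.56*n^4 + 0.05*n^3 - 6.14*n^2 - 6.78*n + 1.76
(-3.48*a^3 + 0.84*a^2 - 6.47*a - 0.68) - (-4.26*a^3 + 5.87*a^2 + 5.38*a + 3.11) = 0.78*a^3 - 5.03*a^2 - 11.85*a - 3.79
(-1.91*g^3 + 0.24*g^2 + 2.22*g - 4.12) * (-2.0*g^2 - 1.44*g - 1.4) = 3.82*g^5 + 2.2704*g^4 - 2.1116*g^3 + 4.7072*g^2 + 2.8248*g + 5.768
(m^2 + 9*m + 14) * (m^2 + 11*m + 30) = m^4 + 20*m^3 + 143*m^2 + 424*m + 420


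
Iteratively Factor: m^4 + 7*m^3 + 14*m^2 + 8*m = (m + 2)*(m^3 + 5*m^2 + 4*m) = (m + 2)*(m + 4)*(m^2 + m) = m*(m + 2)*(m + 4)*(m + 1)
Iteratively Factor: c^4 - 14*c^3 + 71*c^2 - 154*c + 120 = (c - 3)*(c^3 - 11*c^2 + 38*c - 40) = (c - 4)*(c - 3)*(c^2 - 7*c + 10) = (c - 5)*(c - 4)*(c - 3)*(c - 2)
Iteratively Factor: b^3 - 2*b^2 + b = (b - 1)*(b^2 - b) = (b - 1)^2*(b)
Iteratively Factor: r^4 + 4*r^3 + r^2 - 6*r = (r + 3)*(r^3 + r^2 - 2*r) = r*(r + 3)*(r^2 + r - 2) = r*(r + 2)*(r + 3)*(r - 1)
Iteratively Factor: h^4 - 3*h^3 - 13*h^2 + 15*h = (h)*(h^3 - 3*h^2 - 13*h + 15) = h*(h - 5)*(h^2 + 2*h - 3) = h*(h - 5)*(h + 3)*(h - 1)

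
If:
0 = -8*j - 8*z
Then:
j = -z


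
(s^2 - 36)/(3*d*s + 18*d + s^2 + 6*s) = (s - 6)/(3*d + s)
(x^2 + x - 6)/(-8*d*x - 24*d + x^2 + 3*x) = (x - 2)/(-8*d + x)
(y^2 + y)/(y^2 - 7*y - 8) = y/(y - 8)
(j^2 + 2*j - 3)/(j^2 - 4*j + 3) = (j + 3)/(j - 3)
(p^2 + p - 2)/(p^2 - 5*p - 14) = (p - 1)/(p - 7)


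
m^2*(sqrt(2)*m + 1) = sqrt(2)*m^3 + m^2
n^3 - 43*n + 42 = (n - 6)*(n - 1)*(n + 7)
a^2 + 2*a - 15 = (a - 3)*(a + 5)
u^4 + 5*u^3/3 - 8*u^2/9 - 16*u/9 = u*(u - 1)*(u + 4/3)^2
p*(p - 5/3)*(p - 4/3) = p^3 - 3*p^2 + 20*p/9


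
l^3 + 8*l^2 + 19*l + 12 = (l + 1)*(l + 3)*(l + 4)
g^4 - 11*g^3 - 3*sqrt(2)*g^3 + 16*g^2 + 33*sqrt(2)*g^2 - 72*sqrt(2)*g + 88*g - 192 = (g - 8)*(g - 3)*(g - 4*sqrt(2))*(g + sqrt(2))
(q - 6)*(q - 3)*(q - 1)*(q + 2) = q^4 - 8*q^3 + 7*q^2 + 36*q - 36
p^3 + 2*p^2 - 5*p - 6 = (p - 2)*(p + 1)*(p + 3)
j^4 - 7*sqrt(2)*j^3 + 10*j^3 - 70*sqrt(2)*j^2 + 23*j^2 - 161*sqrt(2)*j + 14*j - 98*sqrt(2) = (j + 1)*(j + 2)*(j + 7)*(j - 7*sqrt(2))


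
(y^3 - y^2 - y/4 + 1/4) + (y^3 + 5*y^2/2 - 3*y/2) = 2*y^3 + 3*y^2/2 - 7*y/4 + 1/4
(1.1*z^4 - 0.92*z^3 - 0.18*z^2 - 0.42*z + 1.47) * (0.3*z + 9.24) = 0.33*z^5 + 9.888*z^4 - 8.5548*z^3 - 1.7892*z^2 - 3.4398*z + 13.5828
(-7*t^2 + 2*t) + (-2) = -7*t^2 + 2*t - 2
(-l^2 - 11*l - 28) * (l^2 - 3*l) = -l^4 - 8*l^3 + 5*l^2 + 84*l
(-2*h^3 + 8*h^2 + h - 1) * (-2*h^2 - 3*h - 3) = 4*h^5 - 10*h^4 - 20*h^3 - 25*h^2 + 3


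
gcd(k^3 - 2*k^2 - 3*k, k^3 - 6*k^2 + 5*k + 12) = k^2 - 2*k - 3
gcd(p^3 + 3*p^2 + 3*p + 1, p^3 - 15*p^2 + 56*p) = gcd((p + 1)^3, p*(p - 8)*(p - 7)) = 1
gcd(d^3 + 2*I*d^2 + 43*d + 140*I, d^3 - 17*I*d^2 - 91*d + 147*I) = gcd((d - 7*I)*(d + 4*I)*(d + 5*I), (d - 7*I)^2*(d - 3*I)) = d - 7*I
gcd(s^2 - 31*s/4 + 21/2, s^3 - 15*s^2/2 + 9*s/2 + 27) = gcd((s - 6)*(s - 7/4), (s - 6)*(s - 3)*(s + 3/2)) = s - 6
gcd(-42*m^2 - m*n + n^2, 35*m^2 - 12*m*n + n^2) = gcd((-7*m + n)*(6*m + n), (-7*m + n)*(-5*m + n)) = 7*m - n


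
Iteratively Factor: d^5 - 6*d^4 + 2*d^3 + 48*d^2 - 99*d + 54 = (d + 3)*(d^4 - 9*d^3 + 29*d^2 - 39*d + 18) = (d - 1)*(d + 3)*(d^3 - 8*d^2 + 21*d - 18) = (d - 2)*(d - 1)*(d + 3)*(d^2 - 6*d + 9) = (d - 3)*(d - 2)*(d - 1)*(d + 3)*(d - 3)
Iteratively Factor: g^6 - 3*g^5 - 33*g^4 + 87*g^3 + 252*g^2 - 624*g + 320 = (g + 4)*(g^5 - 7*g^4 - 5*g^3 + 107*g^2 - 176*g + 80) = (g - 4)*(g + 4)*(g^4 - 3*g^3 - 17*g^2 + 39*g - 20) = (g - 4)*(g + 4)^2*(g^3 - 7*g^2 + 11*g - 5) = (g - 4)*(g - 1)*(g + 4)^2*(g^2 - 6*g + 5) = (g - 4)*(g - 1)^2*(g + 4)^2*(g - 5)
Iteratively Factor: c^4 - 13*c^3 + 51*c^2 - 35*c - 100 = (c - 5)*(c^3 - 8*c^2 + 11*c + 20) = (c - 5)^2*(c^2 - 3*c - 4) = (c - 5)^2*(c - 4)*(c + 1)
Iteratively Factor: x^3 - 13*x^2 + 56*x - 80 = (x - 4)*(x^2 - 9*x + 20) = (x - 4)^2*(x - 5)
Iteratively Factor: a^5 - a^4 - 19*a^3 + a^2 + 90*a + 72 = (a - 3)*(a^4 + 2*a^3 - 13*a^2 - 38*a - 24) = (a - 3)*(a + 1)*(a^3 + a^2 - 14*a - 24) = (a - 3)*(a + 1)*(a + 2)*(a^2 - a - 12) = (a - 4)*(a - 3)*(a + 1)*(a + 2)*(a + 3)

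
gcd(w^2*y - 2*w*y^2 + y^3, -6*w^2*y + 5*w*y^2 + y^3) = -w*y + y^2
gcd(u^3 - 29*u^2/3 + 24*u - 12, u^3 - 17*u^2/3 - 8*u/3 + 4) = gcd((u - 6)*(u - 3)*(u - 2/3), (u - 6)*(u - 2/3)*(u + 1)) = u^2 - 20*u/3 + 4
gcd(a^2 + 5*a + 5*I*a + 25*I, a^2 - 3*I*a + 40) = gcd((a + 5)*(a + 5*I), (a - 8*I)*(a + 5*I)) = a + 5*I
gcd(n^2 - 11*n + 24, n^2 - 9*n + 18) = n - 3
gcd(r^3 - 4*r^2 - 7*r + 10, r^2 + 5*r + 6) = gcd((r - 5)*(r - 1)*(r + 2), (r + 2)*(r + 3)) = r + 2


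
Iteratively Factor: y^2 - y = (y)*(y - 1)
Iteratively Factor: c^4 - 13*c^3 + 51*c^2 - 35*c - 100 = (c - 4)*(c^3 - 9*c^2 + 15*c + 25) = (c - 5)*(c - 4)*(c^2 - 4*c - 5) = (c - 5)^2*(c - 4)*(c + 1)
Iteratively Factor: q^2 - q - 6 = (q + 2)*(q - 3)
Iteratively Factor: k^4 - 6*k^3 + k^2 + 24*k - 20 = (k - 1)*(k^3 - 5*k^2 - 4*k + 20) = (k - 1)*(k + 2)*(k^2 - 7*k + 10) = (k - 5)*(k - 1)*(k + 2)*(k - 2)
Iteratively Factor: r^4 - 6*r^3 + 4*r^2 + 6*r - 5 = (r - 1)*(r^3 - 5*r^2 - r + 5) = (r - 5)*(r - 1)*(r^2 - 1) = (r - 5)*(r - 1)^2*(r + 1)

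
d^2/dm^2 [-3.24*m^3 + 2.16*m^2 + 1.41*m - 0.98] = 4.32 - 19.44*m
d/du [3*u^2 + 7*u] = 6*u + 7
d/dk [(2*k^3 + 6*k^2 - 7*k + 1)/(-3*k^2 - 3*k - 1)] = (-6*k^4 - 12*k^3 - 45*k^2 - 6*k + 10)/(9*k^4 + 18*k^3 + 15*k^2 + 6*k + 1)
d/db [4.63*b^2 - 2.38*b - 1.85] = 9.26*b - 2.38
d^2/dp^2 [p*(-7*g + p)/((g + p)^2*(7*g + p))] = 2*(784*g^4 - 245*g^3*p - 189*g^2*p^2 - 23*g*p^3 + p^4)/(343*g^7 + 1519*g^6*p + 2667*g^5*p^2 + 2339*g^4*p^3 + 1061*g^3*p^4 + 237*g^2*p^5 + 25*g*p^6 + p^7)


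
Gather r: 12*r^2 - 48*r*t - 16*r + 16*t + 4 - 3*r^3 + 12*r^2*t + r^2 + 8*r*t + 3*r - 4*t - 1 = -3*r^3 + r^2*(12*t + 13) + r*(-40*t - 13) + 12*t + 3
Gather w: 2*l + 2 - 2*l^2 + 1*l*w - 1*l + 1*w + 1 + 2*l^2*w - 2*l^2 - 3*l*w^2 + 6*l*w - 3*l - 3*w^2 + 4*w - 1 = -4*l^2 - 2*l + w^2*(-3*l - 3) + w*(2*l^2 + 7*l + 5) + 2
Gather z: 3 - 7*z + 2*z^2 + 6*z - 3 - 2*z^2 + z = 0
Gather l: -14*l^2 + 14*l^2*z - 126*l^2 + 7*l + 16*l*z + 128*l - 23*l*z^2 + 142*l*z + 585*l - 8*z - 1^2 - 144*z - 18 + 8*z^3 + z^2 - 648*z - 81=l^2*(14*z - 140) + l*(-23*z^2 + 158*z + 720) + 8*z^3 + z^2 - 800*z - 100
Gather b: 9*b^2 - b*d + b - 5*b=9*b^2 + b*(-d - 4)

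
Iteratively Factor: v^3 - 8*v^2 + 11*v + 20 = (v - 4)*(v^2 - 4*v - 5) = (v - 5)*(v - 4)*(v + 1)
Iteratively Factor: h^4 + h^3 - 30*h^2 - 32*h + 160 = (h - 2)*(h^3 + 3*h^2 - 24*h - 80) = (h - 2)*(h + 4)*(h^2 - h - 20) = (h - 2)*(h + 4)^2*(h - 5)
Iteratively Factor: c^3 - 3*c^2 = (c - 3)*(c^2) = c*(c - 3)*(c)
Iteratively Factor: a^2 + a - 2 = (a - 1)*(a + 2)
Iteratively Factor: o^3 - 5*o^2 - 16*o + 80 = (o + 4)*(o^2 - 9*o + 20) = (o - 5)*(o + 4)*(o - 4)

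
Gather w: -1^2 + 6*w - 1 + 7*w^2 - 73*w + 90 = 7*w^2 - 67*w + 88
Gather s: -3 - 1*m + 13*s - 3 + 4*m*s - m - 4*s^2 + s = -2*m - 4*s^2 + s*(4*m + 14) - 6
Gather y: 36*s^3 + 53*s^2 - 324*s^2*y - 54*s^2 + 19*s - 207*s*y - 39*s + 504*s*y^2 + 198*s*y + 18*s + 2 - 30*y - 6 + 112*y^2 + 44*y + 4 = 36*s^3 - s^2 - 2*s + y^2*(504*s + 112) + y*(-324*s^2 - 9*s + 14)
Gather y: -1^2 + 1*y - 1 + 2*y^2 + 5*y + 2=2*y^2 + 6*y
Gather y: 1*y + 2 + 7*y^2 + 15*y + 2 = 7*y^2 + 16*y + 4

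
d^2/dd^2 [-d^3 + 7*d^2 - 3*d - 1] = 14 - 6*d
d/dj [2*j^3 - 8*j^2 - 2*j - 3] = 6*j^2 - 16*j - 2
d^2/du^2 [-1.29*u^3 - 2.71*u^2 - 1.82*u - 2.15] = -7.74*u - 5.42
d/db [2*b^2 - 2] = 4*b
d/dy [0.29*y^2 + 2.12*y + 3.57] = 0.58*y + 2.12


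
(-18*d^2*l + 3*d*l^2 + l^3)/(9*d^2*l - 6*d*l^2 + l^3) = (-6*d - l)/(3*d - l)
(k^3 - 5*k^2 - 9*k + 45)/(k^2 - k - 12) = (k^2 - 8*k + 15)/(k - 4)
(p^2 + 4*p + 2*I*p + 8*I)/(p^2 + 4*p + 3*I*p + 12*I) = (p + 2*I)/(p + 3*I)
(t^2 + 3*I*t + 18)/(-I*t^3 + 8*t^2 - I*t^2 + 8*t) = (-t^2 - 3*I*t - 18)/(t*(I*t^2 - 8*t + I*t - 8))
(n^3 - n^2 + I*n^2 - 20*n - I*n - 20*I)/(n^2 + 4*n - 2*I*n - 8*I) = (n^2 + n*(-5 + I) - 5*I)/(n - 2*I)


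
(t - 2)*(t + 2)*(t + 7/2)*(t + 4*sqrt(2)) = t^4 + 7*t^3/2 + 4*sqrt(2)*t^3 - 4*t^2 + 14*sqrt(2)*t^2 - 16*sqrt(2)*t - 14*t - 56*sqrt(2)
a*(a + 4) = a^2 + 4*a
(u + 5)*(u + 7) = u^2 + 12*u + 35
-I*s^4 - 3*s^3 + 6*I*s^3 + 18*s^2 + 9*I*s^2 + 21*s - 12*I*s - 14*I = (s - 7)*(s - 2*I)*(s - I)*(-I*s - I)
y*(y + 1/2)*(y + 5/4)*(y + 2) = y^4 + 15*y^3/4 + 33*y^2/8 + 5*y/4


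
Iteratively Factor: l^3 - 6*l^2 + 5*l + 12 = (l - 4)*(l^2 - 2*l - 3) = (l - 4)*(l - 3)*(l + 1)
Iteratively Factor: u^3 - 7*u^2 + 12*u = (u - 4)*(u^2 - 3*u) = u*(u - 4)*(u - 3)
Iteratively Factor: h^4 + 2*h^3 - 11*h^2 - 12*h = (h + 4)*(h^3 - 2*h^2 - 3*h) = h*(h + 4)*(h^2 - 2*h - 3) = h*(h - 3)*(h + 4)*(h + 1)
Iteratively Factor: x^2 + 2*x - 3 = (x + 3)*(x - 1)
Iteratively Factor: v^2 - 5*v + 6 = (v - 3)*(v - 2)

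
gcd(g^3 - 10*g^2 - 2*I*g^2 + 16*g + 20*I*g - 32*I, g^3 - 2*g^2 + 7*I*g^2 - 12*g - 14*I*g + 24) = g - 2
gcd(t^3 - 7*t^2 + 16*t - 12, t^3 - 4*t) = t - 2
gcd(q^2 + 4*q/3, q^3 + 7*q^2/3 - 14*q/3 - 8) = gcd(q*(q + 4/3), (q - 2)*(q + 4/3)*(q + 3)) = q + 4/3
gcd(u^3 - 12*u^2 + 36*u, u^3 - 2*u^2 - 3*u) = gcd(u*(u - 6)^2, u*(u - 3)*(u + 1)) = u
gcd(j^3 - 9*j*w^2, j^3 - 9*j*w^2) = -j^3 + 9*j*w^2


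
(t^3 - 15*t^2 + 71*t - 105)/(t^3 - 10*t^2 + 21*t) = (t - 5)/t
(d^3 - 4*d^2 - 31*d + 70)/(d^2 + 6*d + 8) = (d^3 - 4*d^2 - 31*d + 70)/(d^2 + 6*d + 8)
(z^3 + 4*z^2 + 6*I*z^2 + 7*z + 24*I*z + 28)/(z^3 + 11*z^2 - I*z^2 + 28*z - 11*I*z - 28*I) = (z + 7*I)/(z + 7)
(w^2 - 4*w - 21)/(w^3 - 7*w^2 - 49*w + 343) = (w + 3)/(w^2 - 49)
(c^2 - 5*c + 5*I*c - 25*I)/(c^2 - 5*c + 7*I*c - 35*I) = (c + 5*I)/(c + 7*I)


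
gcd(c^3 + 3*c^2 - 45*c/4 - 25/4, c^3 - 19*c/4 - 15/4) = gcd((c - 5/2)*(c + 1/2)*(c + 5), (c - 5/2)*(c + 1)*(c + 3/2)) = c - 5/2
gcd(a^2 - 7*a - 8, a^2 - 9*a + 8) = a - 8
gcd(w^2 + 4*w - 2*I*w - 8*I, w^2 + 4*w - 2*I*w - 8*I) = w^2 + w*(4 - 2*I) - 8*I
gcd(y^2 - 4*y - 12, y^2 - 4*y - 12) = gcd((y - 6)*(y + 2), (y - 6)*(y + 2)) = y^2 - 4*y - 12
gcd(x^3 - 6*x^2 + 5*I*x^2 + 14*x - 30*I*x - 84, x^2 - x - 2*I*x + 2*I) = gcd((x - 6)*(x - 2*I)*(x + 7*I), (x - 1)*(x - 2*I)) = x - 2*I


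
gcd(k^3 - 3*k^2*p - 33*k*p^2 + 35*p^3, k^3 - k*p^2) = -k + p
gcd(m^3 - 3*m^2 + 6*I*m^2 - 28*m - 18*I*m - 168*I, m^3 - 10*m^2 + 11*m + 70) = m - 7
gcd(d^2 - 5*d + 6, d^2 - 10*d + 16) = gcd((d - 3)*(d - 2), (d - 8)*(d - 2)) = d - 2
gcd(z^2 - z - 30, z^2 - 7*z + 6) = z - 6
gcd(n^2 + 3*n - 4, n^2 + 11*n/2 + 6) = n + 4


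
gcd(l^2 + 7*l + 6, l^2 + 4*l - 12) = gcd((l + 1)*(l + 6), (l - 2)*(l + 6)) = l + 6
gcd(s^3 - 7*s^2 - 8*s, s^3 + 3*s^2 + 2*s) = s^2 + s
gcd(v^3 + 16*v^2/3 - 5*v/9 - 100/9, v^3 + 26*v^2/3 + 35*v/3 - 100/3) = v^2 + 11*v/3 - 20/3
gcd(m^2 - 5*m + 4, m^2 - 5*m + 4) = m^2 - 5*m + 4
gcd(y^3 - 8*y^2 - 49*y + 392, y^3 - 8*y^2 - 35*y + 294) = y - 7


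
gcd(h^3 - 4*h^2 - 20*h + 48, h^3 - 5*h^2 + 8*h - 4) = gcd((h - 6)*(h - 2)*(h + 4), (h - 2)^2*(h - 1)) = h - 2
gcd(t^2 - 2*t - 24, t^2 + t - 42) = t - 6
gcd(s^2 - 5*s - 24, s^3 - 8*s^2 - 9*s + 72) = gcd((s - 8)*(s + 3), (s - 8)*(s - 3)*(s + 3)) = s^2 - 5*s - 24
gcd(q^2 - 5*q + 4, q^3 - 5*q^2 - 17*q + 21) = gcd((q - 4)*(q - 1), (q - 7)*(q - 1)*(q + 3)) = q - 1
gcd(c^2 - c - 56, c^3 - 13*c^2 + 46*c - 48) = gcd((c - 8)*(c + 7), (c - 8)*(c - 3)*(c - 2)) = c - 8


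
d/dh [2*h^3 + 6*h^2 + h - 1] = 6*h^2 + 12*h + 1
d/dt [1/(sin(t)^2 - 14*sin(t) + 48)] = 2*(7 - sin(t))*cos(t)/(sin(t)^2 - 14*sin(t) + 48)^2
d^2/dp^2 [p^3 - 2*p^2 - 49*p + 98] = 6*p - 4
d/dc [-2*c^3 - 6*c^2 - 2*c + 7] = -6*c^2 - 12*c - 2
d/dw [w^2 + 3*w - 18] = 2*w + 3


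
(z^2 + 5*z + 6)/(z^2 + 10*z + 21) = (z + 2)/(z + 7)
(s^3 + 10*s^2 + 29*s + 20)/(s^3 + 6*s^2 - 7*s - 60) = (s + 1)/(s - 3)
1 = 1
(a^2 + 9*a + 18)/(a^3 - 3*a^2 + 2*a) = (a^2 + 9*a + 18)/(a*(a^2 - 3*a + 2))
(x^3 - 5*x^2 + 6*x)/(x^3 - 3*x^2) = (x - 2)/x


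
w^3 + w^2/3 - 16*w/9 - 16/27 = (w - 4/3)*(w + 1/3)*(w + 4/3)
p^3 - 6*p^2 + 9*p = p*(p - 3)^2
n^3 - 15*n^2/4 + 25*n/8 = n*(n - 5/2)*(n - 5/4)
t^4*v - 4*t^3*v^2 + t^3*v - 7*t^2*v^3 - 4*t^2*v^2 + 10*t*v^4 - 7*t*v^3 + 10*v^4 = (t - 5*v)*(t - v)*(t + 2*v)*(t*v + v)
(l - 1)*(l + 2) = l^2 + l - 2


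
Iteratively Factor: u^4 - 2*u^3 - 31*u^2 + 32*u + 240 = (u + 4)*(u^3 - 6*u^2 - 7*u + 60) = (u - 4)*(u + 4)*(u^2 - 2*u - 15) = (u - 5)*(u - 4)*(u + 4)*(u + 3)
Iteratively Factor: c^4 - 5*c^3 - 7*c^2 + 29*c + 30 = (c - 3)*(c^3 - 2*c^2 - 13*c - 10) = (c - 3)*(c + 2)*(c^2 - 4*c - 5) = (c - 3)*(c + 1)*(c + 2)*(c - 5)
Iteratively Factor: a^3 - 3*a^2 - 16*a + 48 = (a - 3)*(a^2 - 16) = (a - 4)*(a - 3)*(a + 4)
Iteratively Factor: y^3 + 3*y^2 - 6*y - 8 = (y + 1)*(y^2 + 2*y - 8) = (y - 2)*(y + 1)*(y + 4)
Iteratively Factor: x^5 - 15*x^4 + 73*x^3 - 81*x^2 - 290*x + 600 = (x - 5)*(x^4 - 10*x^3 + 23*x^2 + 34*x - 120) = (x - 5)*(x - 3)*(x^3 - 7*x^2 + 2*x + 40) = (x - 5)^2*(x - 3)*(x^2 - 2*x - 8) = (x - 5)^2*(x - 4)*(x - 3)*(x + 2)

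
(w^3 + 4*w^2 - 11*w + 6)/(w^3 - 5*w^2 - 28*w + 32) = (w^2 + 5*w - 6)/(w^2 - 4*w - 32)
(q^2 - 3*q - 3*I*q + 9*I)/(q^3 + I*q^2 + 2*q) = (q^2 - 3*q - 3*I*q + 9*I)/(q*(q^2 + I*q + 2))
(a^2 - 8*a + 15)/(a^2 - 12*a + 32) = (a^2 - 8*a + 15)/(a^2 - 12*a + 32)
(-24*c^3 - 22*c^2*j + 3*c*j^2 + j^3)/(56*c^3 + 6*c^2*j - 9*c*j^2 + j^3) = (-6*c^2 - 7*c*j - j^2)/(14*c^2 + 5*c*j - j^2)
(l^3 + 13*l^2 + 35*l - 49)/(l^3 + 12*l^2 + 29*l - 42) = (l + 7)/(l + 6)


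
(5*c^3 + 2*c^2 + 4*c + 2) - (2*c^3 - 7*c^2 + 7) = 3*c^3 + 9*c^2 + 4*c - 5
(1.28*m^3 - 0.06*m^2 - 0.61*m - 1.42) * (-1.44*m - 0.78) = -1.8432*m^4 - 0.912*m^3 + 0.9252*m^2 + 2.5206*m + 1.1076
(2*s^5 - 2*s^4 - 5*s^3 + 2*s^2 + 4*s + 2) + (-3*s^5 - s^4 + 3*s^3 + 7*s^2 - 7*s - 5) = -s^5 - 3*s^4 - 2*s^3 + 9*s^2 - 3*s - 3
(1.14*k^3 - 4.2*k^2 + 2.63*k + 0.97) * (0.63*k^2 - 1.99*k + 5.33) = 0.7182*k^5 - 4.9146*k^4 + 16.0911*k^3 - 27.0086*k^2 + 12.0876*k + 5.1701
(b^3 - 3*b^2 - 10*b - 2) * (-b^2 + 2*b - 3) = -b^5 + 5*b^4 + b^3 - 9*b^2 + 26*b + 6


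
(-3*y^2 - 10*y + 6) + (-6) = -3*y^2 - 10*y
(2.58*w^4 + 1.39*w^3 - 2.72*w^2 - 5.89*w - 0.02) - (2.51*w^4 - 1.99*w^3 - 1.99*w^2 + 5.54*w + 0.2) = 0.0700000000000003*w^4 + 3.38*w^3 - 0.73*w^2 - 11.43*w - 0.22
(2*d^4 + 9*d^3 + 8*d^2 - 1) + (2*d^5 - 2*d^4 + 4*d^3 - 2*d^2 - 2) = 2*d^5 + 13*d^3 + 6*d^2 - 3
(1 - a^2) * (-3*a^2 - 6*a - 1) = 3*a^4 + 6*a^3 - 2*a^2 - 6*a - 1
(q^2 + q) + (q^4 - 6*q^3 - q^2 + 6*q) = q^4 - 6*q^3 + 7*q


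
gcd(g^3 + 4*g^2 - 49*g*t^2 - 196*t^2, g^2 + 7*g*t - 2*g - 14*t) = g + 7*t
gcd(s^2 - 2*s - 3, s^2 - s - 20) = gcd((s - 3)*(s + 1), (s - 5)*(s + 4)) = 1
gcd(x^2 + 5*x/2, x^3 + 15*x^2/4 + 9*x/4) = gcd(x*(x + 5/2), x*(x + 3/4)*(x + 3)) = x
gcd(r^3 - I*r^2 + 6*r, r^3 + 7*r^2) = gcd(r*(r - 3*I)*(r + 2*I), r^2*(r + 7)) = r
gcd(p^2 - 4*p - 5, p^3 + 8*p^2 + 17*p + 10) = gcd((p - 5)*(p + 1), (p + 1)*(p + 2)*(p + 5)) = p + 1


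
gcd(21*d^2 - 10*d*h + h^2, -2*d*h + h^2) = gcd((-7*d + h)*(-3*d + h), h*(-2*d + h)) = 1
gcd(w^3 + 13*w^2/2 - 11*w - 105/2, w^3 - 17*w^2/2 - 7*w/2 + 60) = w^2 - w/2 - 15/2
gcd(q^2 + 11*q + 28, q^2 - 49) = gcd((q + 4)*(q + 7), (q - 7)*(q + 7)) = q + 7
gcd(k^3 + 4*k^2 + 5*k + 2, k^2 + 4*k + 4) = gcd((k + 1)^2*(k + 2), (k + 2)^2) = k + 2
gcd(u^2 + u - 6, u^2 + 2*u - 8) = u - 2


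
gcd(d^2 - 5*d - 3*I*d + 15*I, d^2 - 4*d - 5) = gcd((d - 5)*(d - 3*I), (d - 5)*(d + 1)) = d - 5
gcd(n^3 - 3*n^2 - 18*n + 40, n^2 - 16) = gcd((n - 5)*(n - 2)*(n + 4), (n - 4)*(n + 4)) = n + 4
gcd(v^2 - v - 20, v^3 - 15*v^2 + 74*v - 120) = v - 5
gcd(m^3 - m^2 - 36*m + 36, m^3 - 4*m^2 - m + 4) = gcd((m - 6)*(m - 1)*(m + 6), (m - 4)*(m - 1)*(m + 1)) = m - 1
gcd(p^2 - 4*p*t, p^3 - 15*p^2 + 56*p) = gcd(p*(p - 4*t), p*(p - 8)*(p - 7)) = p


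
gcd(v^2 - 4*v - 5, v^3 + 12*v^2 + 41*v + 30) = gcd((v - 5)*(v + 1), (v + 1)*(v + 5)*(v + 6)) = v + 1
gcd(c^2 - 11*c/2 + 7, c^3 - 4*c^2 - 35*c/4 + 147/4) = c - 7/2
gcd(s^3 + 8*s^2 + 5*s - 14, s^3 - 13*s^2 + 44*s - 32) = s - 1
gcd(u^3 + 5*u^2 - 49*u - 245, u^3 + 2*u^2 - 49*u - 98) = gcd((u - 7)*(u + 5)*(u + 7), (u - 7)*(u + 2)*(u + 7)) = u^2 - 49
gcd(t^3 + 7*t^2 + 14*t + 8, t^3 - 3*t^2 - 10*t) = t + 2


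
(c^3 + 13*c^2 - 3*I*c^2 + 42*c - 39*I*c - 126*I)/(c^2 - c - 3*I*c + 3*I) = (c^2 + 13*c + 42)/(c - 1)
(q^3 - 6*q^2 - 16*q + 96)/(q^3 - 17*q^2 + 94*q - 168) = (q + 4)/(q - 7)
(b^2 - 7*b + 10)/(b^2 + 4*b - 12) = (b - 5)/(b + 6)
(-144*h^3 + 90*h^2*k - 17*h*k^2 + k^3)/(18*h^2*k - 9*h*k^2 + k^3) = (-8*h + k)/k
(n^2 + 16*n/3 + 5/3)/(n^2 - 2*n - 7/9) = 3*(n + 5)/(3*n - 7)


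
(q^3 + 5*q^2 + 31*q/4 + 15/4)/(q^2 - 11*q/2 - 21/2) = (2*q^2 + 7*q + 5)/(2*(q - 7))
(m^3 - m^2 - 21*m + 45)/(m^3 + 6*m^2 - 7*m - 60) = (m - 3)/(m + 4)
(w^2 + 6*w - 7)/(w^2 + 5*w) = (w^2 + 6*w - 7)/(w*(w + 5))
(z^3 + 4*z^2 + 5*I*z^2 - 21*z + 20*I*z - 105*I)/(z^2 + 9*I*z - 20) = (z^2 + 4*z - 21)/(z + 4*I)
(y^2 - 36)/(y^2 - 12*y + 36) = (y + 6)/(y - 6)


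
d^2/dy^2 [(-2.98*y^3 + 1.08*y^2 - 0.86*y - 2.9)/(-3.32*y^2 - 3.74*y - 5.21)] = (-1.13686837721616e-13*y^5 - 2.8421709430404e-14*y^4 + 26.0536*y^3 + 652.274568*y^2 + 612.135276*y - 111.341824)/(36.594368*y^6 + 123.671328*y^5 + 311.596608*y^4 + 440.462792*y^3 + 488.981424*y^2 + 304.556802*y + 141.420761)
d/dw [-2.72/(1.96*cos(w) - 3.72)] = -5.3312*sin(w)/(1.96*cos(w) - 3.72)^2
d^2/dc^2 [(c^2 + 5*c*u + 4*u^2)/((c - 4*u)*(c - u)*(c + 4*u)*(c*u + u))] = 2*(3*c^5 - 9*c^4*u + 3*c^4 - 19*c^3*u^2 + 3*c^3*u + c^3 + 87*c^2*u^3 - 69*c^2*u^2 + 3*c^2*u - 60*c*u^4 + 135*c*u^3 - 27*c*u^2 + 16*u^5 - 36*u^4 + 41*u^3)/(u*(c^9 - 15*c^8*u + 3*c^8 + 87*c^7*u^2 - 45*c^7*u + 3*c^7 - 245*c^6*u^3 + 261*c^6*u^2 - 45*c^6*u + c^6 + 348*c^5*u^4 - 735*c^5*u^3 + 261*c^5*u^2 - 15*c^5*u - 240*c^4*u^5 + 1044*c^4*u^4 - 735*c^4*u^3 + 87*c^4*u^2 + 64*c^3*u^6 - 720*c^3*u^5 + 1044*c^3*u^4 - 245*c^3*u^3 + 192*c^2*u^6 - 720*c^2*u^5 + 348*c^2*u^4 + 192*c*u^6 - 240*c*u^5 + 64*u^6))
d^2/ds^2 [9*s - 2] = 0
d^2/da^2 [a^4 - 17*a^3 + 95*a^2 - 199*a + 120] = 12*a^2 - 102*a + 190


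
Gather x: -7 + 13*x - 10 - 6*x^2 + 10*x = -6*x^2 + 23*x - 17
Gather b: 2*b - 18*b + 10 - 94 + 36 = -16*b - 48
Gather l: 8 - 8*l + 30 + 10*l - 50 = 2*l - 12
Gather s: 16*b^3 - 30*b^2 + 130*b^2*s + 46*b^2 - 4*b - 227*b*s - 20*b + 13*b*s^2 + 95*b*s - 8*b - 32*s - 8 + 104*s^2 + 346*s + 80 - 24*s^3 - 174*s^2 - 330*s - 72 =16*b^3 + 16*b^2 - 32*b - 24*s^3 + s^2*(13*b - 70) + s*(130*b^2 - 132*b - 16)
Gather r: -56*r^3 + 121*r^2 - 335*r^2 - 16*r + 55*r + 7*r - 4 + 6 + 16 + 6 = -56*r^3 - 214*r^2 + 46*r + 24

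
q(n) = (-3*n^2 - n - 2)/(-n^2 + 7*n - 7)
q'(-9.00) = -0.09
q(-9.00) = 1.56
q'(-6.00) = -0.14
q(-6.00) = 1.22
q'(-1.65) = -0.22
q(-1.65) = 0.40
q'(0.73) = 6.31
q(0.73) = 1.79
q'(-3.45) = -0.20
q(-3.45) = 0.80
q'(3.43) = -3.91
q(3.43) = -7.76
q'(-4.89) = -0.16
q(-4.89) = 1.06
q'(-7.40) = -0.11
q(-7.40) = 1.40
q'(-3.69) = -0.19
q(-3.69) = 0.84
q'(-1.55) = -0.22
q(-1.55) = 0.38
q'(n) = (-6*n - 1)/(-n^2 + 7*n - 7) + (2*n - 7)*(-3*n^2 - n - 2)/(-n^2 + 7*n - 7)^2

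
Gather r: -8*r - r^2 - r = -r^2 - 9*r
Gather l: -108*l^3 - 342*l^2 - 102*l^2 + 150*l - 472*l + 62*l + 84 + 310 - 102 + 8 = -108*l^3 - 444*l^2 - 260*l + 300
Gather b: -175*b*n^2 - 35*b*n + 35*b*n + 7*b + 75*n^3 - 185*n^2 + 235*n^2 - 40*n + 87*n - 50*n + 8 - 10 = b*(7 - 175*n^2) + 75*n^3 + 50*n^2 - 3*n - 2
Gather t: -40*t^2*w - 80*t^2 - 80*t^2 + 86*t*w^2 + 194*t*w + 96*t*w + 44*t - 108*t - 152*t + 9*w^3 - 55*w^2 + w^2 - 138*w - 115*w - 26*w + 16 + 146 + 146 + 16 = t^2*(-40*w - 160) + t*(86*w^2 + 290*w - 216) + 9*w^3 - 54*w^2 - 279*w + 324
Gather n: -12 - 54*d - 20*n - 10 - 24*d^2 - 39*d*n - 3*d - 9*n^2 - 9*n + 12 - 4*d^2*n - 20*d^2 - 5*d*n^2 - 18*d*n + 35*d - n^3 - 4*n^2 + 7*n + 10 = -44*d^2 - 22*d - n^3 + n^2*(-5*d - 13) + n*(-4*d^2 - 57*d - 22)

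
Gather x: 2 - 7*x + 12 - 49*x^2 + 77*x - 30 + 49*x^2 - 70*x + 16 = 0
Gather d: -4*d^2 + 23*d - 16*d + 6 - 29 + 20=-4*d^2 + 7*d - 3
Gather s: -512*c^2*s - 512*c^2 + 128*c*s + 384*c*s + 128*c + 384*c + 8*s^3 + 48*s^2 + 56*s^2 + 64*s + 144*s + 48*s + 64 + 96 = -512*c^2 + 512*c + 8*s^3 + 104*s^2 + s*(-512*c^2 + 512*c + 256) + 160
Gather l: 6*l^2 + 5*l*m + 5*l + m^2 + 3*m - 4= 6*l^2 + l*(5*m + 5) + m^2 + 3*m - 4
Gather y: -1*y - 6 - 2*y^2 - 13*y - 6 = -2*y^2 - 14*y - 12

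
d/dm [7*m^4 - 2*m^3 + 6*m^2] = 2*m*(14*m^2 - 3*m + 6)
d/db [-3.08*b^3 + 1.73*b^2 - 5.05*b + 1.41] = -9.24*b^2 + 3.46*b - 5.05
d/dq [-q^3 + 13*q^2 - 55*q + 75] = -3*q^2 + 26*q - 55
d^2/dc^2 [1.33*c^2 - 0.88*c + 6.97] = 2.66000000000000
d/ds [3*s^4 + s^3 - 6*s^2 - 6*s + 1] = 12*s^3 + 3*s^2 - 12*s - 6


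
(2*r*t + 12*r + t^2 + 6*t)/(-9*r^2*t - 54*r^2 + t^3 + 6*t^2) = (-2*r - t)/(9*r^2 - t^2)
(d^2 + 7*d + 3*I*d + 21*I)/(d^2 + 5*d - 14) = (d + 3*I)/(d - 2)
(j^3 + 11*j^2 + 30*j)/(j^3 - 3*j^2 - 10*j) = (j^2 + 11*j + 30)/(j^2 - 3*j - 10)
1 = 1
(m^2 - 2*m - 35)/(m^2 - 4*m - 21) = (m + 5)/(m + 3)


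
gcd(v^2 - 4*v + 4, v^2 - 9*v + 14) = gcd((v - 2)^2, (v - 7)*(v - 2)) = v - 2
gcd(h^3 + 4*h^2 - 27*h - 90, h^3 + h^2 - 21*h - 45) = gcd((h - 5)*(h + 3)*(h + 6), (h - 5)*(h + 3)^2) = h^2 - 2*h - 15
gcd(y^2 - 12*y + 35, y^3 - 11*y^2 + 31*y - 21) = y - 7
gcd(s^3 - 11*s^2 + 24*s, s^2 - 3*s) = s^2 - 3*s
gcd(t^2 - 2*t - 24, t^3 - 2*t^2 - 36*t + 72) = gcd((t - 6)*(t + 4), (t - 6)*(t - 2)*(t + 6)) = t - 6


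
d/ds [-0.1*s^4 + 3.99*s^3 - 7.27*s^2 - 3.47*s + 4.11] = -0.4*s^3 + 11.97*s^2 - 14.54*s - 3.47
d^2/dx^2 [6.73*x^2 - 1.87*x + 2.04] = 13.4600000000000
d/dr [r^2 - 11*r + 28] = 2*r - 11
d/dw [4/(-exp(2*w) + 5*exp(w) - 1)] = (8*exp(w) - 20)*exp(w)/(exp(2*w) - 5*exp(w) + 1)^2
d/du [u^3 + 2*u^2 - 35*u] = 3*u^2 + 4*u - 35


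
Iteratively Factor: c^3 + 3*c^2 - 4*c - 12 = (c - 2)*(c^2 + 5*c + 6) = (c - 2)*(c + 3)*(c + 2)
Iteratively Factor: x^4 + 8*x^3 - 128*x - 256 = (x + 4)*(x^3 + 4*x^2 - 16*x - 64) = (x + 4)^2*(x^2 - 16) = (x + 4)^3*(x - 4)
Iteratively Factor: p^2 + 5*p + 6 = (p + 3)*(p + 2)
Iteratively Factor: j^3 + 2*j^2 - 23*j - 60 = (j + 3)*(j^2 - j - 20) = (j + 3)*(j + 4)*(j - 5)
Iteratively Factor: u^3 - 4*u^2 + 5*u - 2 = (u - 1)*(u^2 - 3*u + 2) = (u - 2)*(u - 1)*(u - 1)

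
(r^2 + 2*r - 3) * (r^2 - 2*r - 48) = r^4 - 55*r^2 - 90*r + 144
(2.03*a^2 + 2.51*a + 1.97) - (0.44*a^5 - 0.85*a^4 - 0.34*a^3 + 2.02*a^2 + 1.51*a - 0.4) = -0.44*a^5 + 0.85*a^4 + 0.34*a^3 + 0.00999999999999979*a^2 + 1.0*a + 2.37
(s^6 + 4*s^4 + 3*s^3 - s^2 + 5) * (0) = 0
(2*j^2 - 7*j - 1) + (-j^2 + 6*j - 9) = j^2 - j - 10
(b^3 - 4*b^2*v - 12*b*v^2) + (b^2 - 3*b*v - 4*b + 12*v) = b^3 - 4*b^2*v + b^2 - 12*b*v^2 - 3*b*v - 4*b + 12*v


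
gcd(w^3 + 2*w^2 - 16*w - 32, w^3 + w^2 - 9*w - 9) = 1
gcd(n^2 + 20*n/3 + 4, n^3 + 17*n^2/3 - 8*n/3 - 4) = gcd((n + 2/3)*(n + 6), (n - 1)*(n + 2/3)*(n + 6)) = n^2 + 20*n/3 + 4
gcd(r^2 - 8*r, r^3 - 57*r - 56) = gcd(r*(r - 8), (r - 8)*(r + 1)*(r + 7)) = r - 8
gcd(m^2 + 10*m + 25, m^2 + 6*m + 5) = m + 5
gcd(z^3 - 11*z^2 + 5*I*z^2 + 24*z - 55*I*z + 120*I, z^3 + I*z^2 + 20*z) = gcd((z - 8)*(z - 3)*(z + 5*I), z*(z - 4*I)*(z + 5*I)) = z + 5*I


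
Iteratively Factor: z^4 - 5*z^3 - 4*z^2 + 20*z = (z - 2)*(z^3 - 3*z^2 - 10*z) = (z - 2)*(z + 2)*(z^2 - 5*z) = z*(z - 2)*(z + 2)*(z - 5)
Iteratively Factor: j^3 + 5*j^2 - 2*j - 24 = (j + 4)*(j^2 + j - 6) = (j + 3)*(j + 4)*(j - 2)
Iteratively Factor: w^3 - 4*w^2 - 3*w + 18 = (w - 3)*(w^2 - w - 6) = (w - 3)*(w + 2)*(w - 3)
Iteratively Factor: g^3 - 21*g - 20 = (g + 4)*(g^2 - 4*g - 5) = (g + 1)*(g + 4)*(g - 5)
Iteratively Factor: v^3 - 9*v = (v + 3)*(v^2 - 3*v) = v*(v + 3)*(v - 3)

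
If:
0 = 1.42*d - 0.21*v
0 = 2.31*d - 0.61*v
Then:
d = 0.00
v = 0.00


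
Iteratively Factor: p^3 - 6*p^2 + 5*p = (p)*(p^2 - 6*p + 5) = p*(p - 5)*(p - 1)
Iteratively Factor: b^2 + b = (b + 1)*(b)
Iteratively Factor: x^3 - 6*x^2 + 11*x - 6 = (x - 1)*(x^2 - 5*x + 6) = (x - 3)*(x - 1)*(x - 2)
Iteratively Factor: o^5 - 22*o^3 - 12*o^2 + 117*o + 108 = (o + 3)*(o^4 - 3*o^3 - 13*o^2 + 27*o + 36) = (o - 4)*(o + 3)*(o^3 + o^2 - 9*o - 9) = (o - 4)*(o + 3)^2*(o^2 - 2*o - 3) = (o - 4)*(o + 1)*(o + 3)^2*(o - 3)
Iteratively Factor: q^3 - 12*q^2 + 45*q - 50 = (q - 5)*(q^2 - 7*q + 10) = (q - 5)^2*(q - 2)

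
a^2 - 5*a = a*(a - 5)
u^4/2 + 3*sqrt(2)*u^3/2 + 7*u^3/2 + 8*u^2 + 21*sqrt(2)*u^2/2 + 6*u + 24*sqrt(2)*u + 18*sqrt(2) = (u/2 + 1)*(u + 2)*(u + 3)*(u + 3*sqrt(2))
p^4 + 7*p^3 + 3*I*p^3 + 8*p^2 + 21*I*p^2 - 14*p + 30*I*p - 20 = (p + 2)*(p + 5)*(p + I)*(p + 2*I)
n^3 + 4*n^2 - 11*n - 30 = (n - 3)*(n + 2)*(n + 5)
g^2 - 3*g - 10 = (g - 5)*(g + 2)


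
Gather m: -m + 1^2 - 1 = -m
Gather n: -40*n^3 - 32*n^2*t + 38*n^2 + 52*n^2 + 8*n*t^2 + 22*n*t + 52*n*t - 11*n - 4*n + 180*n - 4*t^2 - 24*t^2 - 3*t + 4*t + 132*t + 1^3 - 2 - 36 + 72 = -40*n^3 + n^2*(90 - 32*t) + n*(8*t^2 + 74*t + 165) - 28*t^2 + 133*t + 35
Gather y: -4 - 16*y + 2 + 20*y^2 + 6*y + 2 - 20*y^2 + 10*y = 0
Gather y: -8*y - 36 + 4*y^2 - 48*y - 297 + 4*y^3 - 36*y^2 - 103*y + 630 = 4*y^3 - 32*y^2 - 159*y + 297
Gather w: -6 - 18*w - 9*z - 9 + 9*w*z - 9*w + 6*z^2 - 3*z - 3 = w*(9*z - 27) + 6*z^2 - 12*z - 18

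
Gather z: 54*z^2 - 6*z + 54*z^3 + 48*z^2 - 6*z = 54*z^3 + 102*z^2 - 12*z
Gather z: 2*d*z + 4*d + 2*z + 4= 4*d + z*(2*d + 2) + 4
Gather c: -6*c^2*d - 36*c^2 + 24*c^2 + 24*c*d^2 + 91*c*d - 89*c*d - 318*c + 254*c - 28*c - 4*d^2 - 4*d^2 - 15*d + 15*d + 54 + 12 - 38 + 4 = c^2*(-6*d - 12) + c*(24*d^2 + 2*d - 92) - 8*d^2 + 32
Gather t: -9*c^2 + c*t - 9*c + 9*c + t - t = -9*c^2 + c*t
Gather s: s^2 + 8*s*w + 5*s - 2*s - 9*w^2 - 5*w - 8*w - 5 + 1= s^2 + s*(8*w + 3) - 9*w^2 - 13*w - 4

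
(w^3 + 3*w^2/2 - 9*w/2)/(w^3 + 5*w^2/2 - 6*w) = (w + 3)/(w + 4)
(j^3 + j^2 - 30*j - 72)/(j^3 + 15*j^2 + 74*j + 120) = (j^2 - 3*j - 18)/(j^2 + 11*j + 30)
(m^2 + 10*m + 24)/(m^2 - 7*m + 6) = (m^2 + 10*m + 24)/(m^2 - 7*m + 6)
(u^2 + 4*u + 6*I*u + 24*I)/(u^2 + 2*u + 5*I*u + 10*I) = (u^2 + u*(4 + 6*I) + 24*I)/(u^2 + u*(2 + 5*I) + 10*I)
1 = 1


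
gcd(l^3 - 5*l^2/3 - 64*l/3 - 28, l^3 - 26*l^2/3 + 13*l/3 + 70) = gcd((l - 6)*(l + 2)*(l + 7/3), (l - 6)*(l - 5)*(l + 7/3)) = l^2 - 11*l/3 - 14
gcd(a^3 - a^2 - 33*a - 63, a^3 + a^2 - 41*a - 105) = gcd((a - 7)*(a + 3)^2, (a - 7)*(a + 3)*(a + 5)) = a^2 - 4*a - 21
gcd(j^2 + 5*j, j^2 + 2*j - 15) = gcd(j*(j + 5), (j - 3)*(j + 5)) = j + 5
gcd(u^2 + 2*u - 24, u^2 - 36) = u + 6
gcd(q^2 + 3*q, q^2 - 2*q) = q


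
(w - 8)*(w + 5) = w^2 - 3*w - 40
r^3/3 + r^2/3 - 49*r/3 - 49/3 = (r/3 + 1/3)*(r - 7)*(r + 7)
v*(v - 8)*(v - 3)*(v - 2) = v^4 - 13*v^3 + 46*v^2 - 48*v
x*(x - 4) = x^2 - 4*x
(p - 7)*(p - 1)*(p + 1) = p^3 - 7*p^2 - p + 7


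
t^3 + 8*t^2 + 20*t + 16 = (t + 2)^2*(t + 4)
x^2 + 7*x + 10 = (x + 2)*(x + 5)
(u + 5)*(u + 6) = u^2 + 11*u + 30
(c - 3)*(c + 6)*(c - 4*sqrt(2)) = c^3 - 4*sqrt(2)*c^2 + 3*c^2 - 18*c - 12*sqrt(2)*c + 72*sqrt(2)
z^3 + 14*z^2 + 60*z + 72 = (z + 2)*(z + 6)^2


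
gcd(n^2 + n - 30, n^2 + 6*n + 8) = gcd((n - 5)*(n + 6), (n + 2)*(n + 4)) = 1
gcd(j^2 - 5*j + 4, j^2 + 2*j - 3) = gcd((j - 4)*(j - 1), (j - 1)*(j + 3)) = j - 1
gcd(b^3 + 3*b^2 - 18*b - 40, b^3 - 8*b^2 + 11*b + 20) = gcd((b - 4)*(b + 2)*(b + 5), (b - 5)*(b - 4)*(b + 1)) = b - 4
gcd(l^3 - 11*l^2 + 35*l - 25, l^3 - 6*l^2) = 1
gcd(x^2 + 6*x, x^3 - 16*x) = x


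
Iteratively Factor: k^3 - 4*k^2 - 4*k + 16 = (k + 2)*(k^2 - 6*k + 8) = (k - 4)*(k + 2)*(k - 2)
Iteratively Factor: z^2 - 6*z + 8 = (z - 4)*(z - 2)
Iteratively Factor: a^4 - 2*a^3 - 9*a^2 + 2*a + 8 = (a + 2)*(a^3 - 4*a^2 - a + 4) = (a - 1)*(a + 2)*(a^2 - 3*a - 4) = (a - 4)*(a - 1)*(a + 2)*(a + 1)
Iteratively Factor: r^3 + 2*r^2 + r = (r)*(r^2 + 2*r + 1) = r*(r + 1)*(r + 1)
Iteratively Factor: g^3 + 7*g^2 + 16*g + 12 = (g + 3)*(g^2 + 4*g + 4) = (g + 2)*(g + 3)*(g + 2)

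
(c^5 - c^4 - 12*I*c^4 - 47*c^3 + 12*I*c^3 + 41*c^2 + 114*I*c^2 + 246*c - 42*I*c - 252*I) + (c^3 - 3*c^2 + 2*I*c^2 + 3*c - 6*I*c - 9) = c^5 - c^4 - 12*I*c^4 - 46*c^3 + 12*I*c^3 + 38*c^2 + 116*I*c^2 + 249*c - 48*I*c - 9 - 252*I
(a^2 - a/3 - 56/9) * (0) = 0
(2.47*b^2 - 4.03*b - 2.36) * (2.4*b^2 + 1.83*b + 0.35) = 5.928*b^4 - 5.1519*b^3 - 12.1744*b^2 - 5.7293*b - 0.826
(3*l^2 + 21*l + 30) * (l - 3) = 3*l^3 + 12*l^2 - 33*l - 90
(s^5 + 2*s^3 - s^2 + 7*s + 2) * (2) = 2*s^5 + 4*s^3 - 2*s^2 + 14*s + 4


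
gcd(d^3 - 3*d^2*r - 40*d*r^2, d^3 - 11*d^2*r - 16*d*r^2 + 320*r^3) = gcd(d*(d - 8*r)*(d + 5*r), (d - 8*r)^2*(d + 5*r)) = -d^2 + 3*d*r + 40*r^2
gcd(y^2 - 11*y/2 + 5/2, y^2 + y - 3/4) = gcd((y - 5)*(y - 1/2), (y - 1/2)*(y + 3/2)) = y - 1/2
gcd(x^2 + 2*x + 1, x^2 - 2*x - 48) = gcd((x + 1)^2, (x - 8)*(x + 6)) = 1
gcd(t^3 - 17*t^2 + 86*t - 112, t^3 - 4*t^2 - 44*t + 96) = t^2 - 10*t + 16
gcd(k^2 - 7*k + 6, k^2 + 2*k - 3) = k - 1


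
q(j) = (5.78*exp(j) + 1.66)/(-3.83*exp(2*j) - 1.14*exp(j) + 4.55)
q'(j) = (5.78*exp(j) + 1.66)*(7.66*exp(2*j) + 1.14*exp(j))/(-3.83*exp(2*j) - 1.14*exp(j) + 4.55)^2 + 5.78*exp(j)/(-3.83*exp(2*j) - 1.14*exp(j) + 4.55)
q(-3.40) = 0.41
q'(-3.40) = 0.05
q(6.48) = -0.00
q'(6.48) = 0.00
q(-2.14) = 0.54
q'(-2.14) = 0.19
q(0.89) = -0.75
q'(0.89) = 1.06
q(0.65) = -1.09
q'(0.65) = 1.88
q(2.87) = -0.09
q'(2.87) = 0.09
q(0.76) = -0.91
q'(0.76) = 1.41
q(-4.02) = 0.39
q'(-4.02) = 0.02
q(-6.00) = 0.37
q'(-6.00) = 0.00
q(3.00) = -0.08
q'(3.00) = 0.08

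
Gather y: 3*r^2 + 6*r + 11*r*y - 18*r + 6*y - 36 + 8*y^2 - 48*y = 3*r^2 - 12*r + 8*y^2 + y*(11*r - 42) - 36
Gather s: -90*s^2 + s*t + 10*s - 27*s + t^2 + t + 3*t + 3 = -90*s^2 + s*(t - 17) + t^2 + 4*t + 3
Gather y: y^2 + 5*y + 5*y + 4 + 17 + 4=y^2 + 10*y + 25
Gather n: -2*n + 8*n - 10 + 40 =6*n + 30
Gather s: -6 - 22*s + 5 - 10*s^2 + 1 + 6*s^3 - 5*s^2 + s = 6*s^3 - 15*s^2 - 21*s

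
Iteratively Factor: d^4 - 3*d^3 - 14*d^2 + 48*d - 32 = (d + 4)*(d^3 - 7*d^2 + 14*d - 8) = (d - 2)*(d + 4)*(d^2 - 5*d + 4) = (d - 4)*(d - 2)*(d + 4)*(d - 1)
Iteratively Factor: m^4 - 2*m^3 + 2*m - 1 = (m - 1)*(m^3 - m^2 - m + 1) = (m - 1)^2*(m^2 - 1) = (m - 1)^3*(m + 1)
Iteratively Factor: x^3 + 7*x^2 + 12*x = (x)*(x^2 + 7*x + 12) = x*(x + 4)*(x + 3)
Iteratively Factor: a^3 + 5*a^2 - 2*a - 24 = (a + 4)*(a^2 + a - 6) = (a - 2)*(a + 4)*(a + 3)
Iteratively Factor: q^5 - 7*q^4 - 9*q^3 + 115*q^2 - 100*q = (q + 4)*(q^4 - 11*q^3 + 35*q^2 - 25*q) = (q - 5)*(q + 4)*(q^3 - 6*q^2 + 5*q) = (q - 5)^2*(q + 4)*(q^2 - q) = (q - 5)^2*(q - 1)*(q + 4)*(q)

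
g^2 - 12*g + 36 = (g - 6)^2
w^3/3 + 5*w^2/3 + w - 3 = (w/3 + 1)*(w - 1)*(w + 3)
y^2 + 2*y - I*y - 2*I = (y + 2)*(y - I)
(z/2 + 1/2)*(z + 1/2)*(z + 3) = z^3/2 + 9*z^2/4 + 5*z/2 + 3/4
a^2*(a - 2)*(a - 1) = a^4 - 3*a^3 + 2*a^2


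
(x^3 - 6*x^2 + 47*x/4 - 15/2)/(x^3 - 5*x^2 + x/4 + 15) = (2*x^2 - 7*x + 6)/(2*x^2 - 5*x - 12)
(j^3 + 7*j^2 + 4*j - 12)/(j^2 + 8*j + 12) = j - 1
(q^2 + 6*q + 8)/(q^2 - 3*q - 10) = (q + 4)/(q - 5)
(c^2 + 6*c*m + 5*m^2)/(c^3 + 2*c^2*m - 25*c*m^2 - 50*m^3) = (c + m)/(c^2 - 3*c*m - 10*m^2)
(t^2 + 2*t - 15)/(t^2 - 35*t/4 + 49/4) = 4*(t^2 + 2*t - 15)/(4*t^2 - 35*t + 49)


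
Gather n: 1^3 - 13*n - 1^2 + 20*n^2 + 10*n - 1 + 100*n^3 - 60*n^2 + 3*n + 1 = 100*n^3 - 40*n^2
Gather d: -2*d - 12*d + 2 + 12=14 - 14*d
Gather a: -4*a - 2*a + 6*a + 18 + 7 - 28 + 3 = 0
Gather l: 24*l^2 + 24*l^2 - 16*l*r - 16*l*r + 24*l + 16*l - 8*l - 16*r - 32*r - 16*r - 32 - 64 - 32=48*l^2 + l*(32 - 32*r) - 64*r - 128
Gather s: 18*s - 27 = 18*s - 27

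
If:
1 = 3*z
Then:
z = 1/3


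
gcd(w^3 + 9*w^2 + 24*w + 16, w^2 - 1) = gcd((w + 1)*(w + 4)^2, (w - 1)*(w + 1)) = w + 1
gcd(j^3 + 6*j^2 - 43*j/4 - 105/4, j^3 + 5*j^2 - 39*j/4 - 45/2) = j^2 - j - 15/4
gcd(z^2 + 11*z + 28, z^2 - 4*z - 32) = z + 4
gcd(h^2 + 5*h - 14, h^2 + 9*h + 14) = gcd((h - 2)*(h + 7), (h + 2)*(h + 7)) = h + 7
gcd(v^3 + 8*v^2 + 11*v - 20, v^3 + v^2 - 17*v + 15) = v^2 + 4*v - 5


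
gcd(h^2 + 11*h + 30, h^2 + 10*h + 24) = h + 6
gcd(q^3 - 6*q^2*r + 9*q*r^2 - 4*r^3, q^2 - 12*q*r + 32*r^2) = q - 4*r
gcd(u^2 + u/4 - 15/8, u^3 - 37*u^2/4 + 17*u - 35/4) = u - 5/4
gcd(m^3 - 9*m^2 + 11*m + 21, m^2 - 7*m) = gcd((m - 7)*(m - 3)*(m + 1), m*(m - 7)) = m - 7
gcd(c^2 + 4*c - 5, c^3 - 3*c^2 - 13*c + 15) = c - 1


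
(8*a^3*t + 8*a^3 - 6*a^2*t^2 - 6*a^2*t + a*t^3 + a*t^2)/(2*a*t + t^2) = a*(8*a^2*t + 8*a^2 - 6*a*t^2 - 6*a*t + t^3 + t^2)/(t*(2*a + t))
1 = 1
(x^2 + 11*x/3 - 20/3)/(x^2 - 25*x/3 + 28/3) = (x + 5)/(x - 7)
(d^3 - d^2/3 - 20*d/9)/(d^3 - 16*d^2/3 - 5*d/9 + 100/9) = d/(d - 5)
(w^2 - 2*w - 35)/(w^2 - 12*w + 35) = (w + 5)/(w - 5)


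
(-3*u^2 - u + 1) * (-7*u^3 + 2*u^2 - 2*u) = 21*u^5 + u^4 - 3*u^3 + 4*u^2 - 2*u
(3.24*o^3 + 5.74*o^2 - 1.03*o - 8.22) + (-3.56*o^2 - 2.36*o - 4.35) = 3.24*o^3 + 2.18*o^2 - 3.39*o - 12.57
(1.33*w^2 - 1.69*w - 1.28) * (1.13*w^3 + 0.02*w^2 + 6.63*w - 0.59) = 1.5029*w^5 - 1.8831*w^4 + 7.3377*w^3 - 12.015*w^2 - 7.4893*w + 0.7552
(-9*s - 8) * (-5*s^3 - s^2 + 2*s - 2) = 45*s^4 + 49*s^3 - 10*s^2 + 2*s + 16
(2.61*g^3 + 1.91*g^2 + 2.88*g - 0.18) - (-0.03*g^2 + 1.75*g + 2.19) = 2.61*g^3 + 1.94*g^2 + 1.13*g - 2.37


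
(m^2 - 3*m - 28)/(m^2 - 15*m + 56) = (m + 4)/(m - 8)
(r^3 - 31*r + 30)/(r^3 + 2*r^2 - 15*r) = (r^3 - 31*r + 30)/(r*(r^2 + 2*r - 15))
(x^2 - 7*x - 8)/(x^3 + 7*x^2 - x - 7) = (x - 8)/(x^2 + 6*x - 7)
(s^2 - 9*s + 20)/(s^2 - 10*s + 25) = (s - 4)/(s - 5)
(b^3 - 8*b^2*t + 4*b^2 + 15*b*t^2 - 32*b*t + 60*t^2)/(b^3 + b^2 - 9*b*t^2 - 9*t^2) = (b^2 - 5*b*t + 4*b - 20*t)/(b^2 + 3*b*t + b + 3*t)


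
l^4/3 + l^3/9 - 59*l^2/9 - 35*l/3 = l*(l/3 + 1)*(l - 5)*(l + 7/3)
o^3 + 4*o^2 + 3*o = o*(o + 1)*(o + 3)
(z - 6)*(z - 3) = z^2 - 9*z + 18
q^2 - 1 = (q - 1)*(q + 1)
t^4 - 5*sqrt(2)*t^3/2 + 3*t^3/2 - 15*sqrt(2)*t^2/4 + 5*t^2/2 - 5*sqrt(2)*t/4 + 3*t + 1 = (t + 1/2)*(t + 1)*(t - 2*sqrt(2))*(t - sqrt(2)/2)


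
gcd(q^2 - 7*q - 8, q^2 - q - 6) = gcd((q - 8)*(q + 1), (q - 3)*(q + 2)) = 1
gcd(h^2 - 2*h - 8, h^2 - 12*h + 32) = h - 4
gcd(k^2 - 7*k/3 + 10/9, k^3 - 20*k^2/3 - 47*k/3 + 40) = k - 5/3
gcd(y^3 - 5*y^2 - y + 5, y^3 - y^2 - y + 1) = y^2 - 1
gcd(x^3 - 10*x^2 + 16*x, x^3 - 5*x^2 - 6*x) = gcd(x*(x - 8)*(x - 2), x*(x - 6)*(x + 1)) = x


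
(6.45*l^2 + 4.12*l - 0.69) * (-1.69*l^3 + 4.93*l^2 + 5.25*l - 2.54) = -10.9005*l^5 + 24.8357*l^4 + 55.3402*l^3 + 1.8453*l^2 - 14.0873*l + 1.7526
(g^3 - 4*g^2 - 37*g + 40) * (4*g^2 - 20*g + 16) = 4*g^5 - 36*g^4 - 52*g^3 + 836*g^2 - 1392*g + 640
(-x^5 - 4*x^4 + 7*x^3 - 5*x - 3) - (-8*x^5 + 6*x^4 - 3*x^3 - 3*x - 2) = 7*x^5 - 10*x^4 + 10*x^3 - 2*x - 1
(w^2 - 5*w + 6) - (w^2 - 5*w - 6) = 12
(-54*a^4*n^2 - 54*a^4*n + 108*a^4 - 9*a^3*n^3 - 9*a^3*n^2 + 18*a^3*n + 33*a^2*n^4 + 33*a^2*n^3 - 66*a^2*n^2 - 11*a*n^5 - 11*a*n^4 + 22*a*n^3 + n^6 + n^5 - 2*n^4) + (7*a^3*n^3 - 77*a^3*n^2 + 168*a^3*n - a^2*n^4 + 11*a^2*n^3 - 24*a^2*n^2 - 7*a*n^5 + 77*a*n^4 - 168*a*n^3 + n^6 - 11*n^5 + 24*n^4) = -54*a^4*n^2 - 54*a^4*n + 108*a^4 - 2*a^3*n^3 - 86*a^3*n^2 + 186*a^3*n + 32*a^2*n^4 + 44*a^2*n^3 - 90*a^2*n^2 - 18*a*n^5 + 66*a*n^4 - 146*a*n^3 + 2*n^6 - 10*n^5 + 22*n^4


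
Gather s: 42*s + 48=42*s + 48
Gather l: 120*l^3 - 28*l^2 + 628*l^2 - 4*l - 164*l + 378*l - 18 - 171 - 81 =120*l^3 + 600*l^2 + 210*l - 270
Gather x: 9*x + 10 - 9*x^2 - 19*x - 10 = -9*x^2 - 10*x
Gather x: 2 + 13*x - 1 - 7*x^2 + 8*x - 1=-7*x^2 + 21*x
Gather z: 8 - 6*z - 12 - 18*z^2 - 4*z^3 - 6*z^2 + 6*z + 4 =-4*z^3 - 24*z^2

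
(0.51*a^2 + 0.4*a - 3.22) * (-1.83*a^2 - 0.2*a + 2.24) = -0.9333*a^4 - 0.834*a^3 + 6.955*a^2 + 1.54*a - 7.2128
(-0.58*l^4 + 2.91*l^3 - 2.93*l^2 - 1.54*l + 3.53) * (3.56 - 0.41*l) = 0.2378*l^5 - 3.2579*l^4 + 11.5609*l^3 - 9.7994*l^2 - 6.9297*l + 12.5668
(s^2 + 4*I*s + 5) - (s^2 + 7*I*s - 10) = -3*I*s + 15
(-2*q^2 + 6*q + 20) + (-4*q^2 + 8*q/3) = -6*q^2 + 26*q/3 + 20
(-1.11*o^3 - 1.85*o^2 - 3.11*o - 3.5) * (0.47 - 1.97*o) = 2.1867*o^4 + 3.1228*o^3 + 5.2572*o^2 + 5.4333*o - 1.645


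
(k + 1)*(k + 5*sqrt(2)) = k^2 + k + 5*sqrt(2)*k + 5*sqrt(2)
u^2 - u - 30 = (u - 6)*(u + 5)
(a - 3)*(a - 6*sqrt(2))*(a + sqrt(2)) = a^3 - 5*sqrt(2)*a^2 - 3*a^2 - 12*a + 15*sqrt(2)*a + 36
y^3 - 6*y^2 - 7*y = y*(y - 7)*(y + 1)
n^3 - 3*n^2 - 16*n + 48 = (n - 4)*(n - 3)*(n + 4)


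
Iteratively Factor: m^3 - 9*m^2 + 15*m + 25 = (m + 1)*(m^2 - 10*m + 25) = (m - 5)*(m + 1)*(m - 5)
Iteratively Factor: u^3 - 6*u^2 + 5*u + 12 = (u + 1)*(u^2 - 7*u + 12) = (u - 3)*(u + 1)*(u - 4)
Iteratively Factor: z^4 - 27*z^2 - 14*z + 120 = (z + 4)*(z^3 - 4*z^2 - 11*z + 30) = (z - 5)*(z + 4)*(z^2 + z - 6) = (z - 5)*(z - 2)*(z + 4)*(z + 3)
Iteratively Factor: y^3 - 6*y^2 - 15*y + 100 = (y - 5)*(y^2 - y - 20) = (y - 5)^2*(y + 4)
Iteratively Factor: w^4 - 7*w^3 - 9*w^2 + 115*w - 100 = (w + 4)*(w^3 - 11*w^2 + 35*w - 25) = (w - 1)*(w + 4)*(w^2 - 10*w + 25) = (w - 5)*(w - 1)*(w + 4)*(w - 5)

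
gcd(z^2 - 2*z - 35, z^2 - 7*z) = z - 7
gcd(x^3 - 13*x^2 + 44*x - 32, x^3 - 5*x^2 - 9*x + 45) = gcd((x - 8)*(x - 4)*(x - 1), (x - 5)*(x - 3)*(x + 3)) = 1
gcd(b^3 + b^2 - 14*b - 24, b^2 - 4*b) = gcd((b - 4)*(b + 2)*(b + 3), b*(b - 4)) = b - 4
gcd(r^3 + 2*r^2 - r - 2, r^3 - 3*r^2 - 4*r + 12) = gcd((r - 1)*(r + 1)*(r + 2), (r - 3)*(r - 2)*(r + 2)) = r + 2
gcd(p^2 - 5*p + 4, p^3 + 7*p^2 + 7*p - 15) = p - 1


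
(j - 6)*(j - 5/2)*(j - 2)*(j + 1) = j^4 - 19*j^3/2 + 43*j^2/2 + 2*j - 30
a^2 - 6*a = a*(a - 6)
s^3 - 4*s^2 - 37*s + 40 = (s - 8)*(s - 1)*(s + 5)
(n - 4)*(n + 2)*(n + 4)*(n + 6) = n^4 + 8*n^3 - 4*n^2 - 128*n - 192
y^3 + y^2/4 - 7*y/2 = y*(y - 7/4)*(y + 2)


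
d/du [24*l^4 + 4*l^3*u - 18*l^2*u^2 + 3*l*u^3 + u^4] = 4*l^3 - 36*l^2*u + 9*l*u^2 + 4*u^3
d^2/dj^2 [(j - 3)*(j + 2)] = 2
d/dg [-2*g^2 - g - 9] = -4*g - 1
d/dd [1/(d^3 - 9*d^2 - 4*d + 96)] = (-3*d^2 + 18*d + 4)/(d^3 - 9*d^2 - 4*d + 96)^2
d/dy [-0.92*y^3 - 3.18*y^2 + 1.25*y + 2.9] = -2.76*y^2 - 6.36*y + 1.25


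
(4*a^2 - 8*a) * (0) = 0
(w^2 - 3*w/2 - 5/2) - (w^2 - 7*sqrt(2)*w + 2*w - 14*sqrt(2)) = -7*w/2 + 7*sqrt(2)*w - 5/2 + 14*sqrt(2)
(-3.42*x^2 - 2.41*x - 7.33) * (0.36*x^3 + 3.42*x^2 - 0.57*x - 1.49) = -1.2312*x^5 - 12.564*x^4 - 8.9316*x^3 - 18.5991*x^2 + 7.769*x + 10.9217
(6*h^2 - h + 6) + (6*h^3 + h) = 6*h^3 + 6*h^2 + 6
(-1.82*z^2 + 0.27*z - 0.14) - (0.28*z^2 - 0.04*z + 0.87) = -2.1*z^2 + 0.31*z - 1.01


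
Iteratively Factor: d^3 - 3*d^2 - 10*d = (d - 5)*(d^2 + 2*d) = (d - 5)*(d + 2)*(d)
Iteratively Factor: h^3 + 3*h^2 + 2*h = (h + 1)*(h^2 + 2*h) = (h + 1)*(h + 2)*(h)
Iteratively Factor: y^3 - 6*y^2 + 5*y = (y)*(y^2 - 6*y + 5) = y*(y - 5)*(y - 1)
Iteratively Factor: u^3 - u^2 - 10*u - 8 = (u + 2)*(u^2 - 3*u - 4) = (u - 4)*(u + 2)*(u + 1)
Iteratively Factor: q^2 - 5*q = (q)*(q - 5)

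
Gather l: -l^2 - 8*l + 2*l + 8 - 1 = -l^2 - 6*l + 7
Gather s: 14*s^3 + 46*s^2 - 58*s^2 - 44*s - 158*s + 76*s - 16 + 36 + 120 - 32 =14*s^3 - 12*s^2 - 126*s + 108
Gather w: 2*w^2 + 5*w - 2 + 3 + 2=2*w^2 + 5*w + 3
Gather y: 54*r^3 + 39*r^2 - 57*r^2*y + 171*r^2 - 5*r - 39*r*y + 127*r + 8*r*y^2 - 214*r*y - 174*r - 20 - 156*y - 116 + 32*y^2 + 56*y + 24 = 54*r^3 + 210*r^2 - 52*r + y^2*(8*r + 32) + y*(-57*r^2 - 253*r - 100) - 112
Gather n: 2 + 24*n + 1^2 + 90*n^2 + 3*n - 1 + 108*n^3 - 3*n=108*n^3 + 90*n^2 + 24*n + 2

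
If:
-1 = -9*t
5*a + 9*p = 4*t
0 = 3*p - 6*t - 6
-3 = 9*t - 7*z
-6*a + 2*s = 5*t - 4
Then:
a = -176/45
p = 20/9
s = -1211/90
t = 1/9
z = 4/7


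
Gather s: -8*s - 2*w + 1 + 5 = -8*s - 2*w + 6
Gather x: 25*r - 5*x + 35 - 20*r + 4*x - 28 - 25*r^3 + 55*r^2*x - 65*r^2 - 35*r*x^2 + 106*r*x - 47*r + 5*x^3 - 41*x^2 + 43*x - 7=-25*r^3 - 65*r^2 - 42*r + 5*x^3 + x^2*(-35*r - 41) + x*(55*r^2 + 106*r + 42)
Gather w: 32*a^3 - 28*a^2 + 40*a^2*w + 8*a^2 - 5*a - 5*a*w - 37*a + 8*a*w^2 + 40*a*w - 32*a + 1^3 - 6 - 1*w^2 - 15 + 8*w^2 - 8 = 32*a^3 - 20*a^2 - 74*a + w^2*(8*a + 7) + w*(40*a^2 + 35*a) - 28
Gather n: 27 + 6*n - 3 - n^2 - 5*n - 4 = -n^2 + n + 20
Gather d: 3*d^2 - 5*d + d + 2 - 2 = 3*d^2 - 4*d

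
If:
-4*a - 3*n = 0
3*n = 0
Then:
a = 0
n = 0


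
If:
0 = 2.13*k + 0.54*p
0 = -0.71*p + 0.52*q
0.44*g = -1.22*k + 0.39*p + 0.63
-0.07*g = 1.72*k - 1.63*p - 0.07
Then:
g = 1.46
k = -0.00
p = 0.02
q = 0.02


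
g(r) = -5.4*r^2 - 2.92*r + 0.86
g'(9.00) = -100.12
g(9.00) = -462.82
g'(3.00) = -35.32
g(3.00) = -56.50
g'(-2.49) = 23.97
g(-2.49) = -25.35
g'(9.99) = -110.81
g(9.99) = -567.23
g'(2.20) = -26.68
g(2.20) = -31.70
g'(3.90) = -45.04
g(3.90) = -92.66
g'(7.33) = -82.08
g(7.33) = -310.68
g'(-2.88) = 28.18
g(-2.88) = -35.52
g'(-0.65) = 4.10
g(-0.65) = 0.48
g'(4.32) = -49.58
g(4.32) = -112.53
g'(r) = -10.8*r - 2.92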